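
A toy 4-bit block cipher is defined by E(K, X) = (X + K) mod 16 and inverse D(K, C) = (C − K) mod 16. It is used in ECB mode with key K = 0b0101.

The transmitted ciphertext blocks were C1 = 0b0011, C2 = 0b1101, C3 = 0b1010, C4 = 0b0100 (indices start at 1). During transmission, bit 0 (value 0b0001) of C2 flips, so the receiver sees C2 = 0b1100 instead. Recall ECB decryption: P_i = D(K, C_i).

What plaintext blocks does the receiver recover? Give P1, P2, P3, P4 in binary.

P1 = 0b1110, P2 = 0b0111, P3 = 0b0101, P4 = 0b1111

Only C2 changed, to 0b1100. In ECB, a change in C_i affects only P_i. Decrypting the received ciphertext:
P1: D(K, 0b0011) = 0b1110.
P2: D(K, 0b1100) = 0b0111.
P3: D(K, 0b1010) = 0b0101.
P4: D(K, 0b0100) = 0b1111.
Blocks that differ from the original plaintext: P2.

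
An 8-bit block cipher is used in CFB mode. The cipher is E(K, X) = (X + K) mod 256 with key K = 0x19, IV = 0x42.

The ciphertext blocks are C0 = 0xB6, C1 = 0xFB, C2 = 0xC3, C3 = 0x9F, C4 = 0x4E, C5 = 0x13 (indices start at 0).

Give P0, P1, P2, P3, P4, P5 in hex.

CFB decryption: P_i = C_i ⊕ E(K, C_{i−1}), with C_{−1} = IV.
P0: E(K, 0x42) = 0x5B; 0xB6 ⊕ 0x5B = 0xED.
P1: E(K, 0xB6) = 0xCF; 0xFB ⊕ 0xCF = 0x34.
P2: E(K, 0xFB) = 0x14; 0xC3 ⊕ 0x14 = 0xD7.
P3: E(K, 0xC3) = 0xDC; 0x9F ⊕ 0xDC = 0x43.
P4: E(K, 0x9F) = 0xB8; 0x4E ⊕ 0xB8 = 0xF6.
P5: E(K, 0x4E) = 0x67; 0x13 ⊕ 0x67 = 0x74.

P0 = 0xED, P1 = 0x34, P2 = 0xD7, P3 = 0x43, P4 = 0xF6, P5 = 0x74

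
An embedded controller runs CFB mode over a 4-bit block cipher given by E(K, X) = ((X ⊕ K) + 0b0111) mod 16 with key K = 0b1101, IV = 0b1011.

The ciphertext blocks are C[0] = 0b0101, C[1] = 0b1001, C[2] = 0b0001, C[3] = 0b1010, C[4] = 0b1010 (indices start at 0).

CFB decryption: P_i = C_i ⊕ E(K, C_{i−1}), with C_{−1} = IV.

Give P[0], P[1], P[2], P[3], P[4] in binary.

P[0]: E(K, 0b1011) = 0b1101; 0b0101 ⊕ 0b1101 = 0b1000.
P[1]: E(K, 0b0101) = 0b1111; 0b1001 ⊕ 0b1111 = 0b0110.
P[2]: E(K, 0b1001) = 0b1011; 0b0001 ⊕ 0b1011 = 0b1010.
P[3]: E(K, 0b0001) = 0b0011; 0b1010 ⊕ 0b0011 = 0b1001.
P[4]: E(K, 0b1010) = 0b1110; 0b1010 ⊕ 0b1110 = 0b0100.

P[0] = 0b1000, P[1] = 0b0110, P[2] = 0b1010, P[3] = 0b1001, P[4] = 0b0100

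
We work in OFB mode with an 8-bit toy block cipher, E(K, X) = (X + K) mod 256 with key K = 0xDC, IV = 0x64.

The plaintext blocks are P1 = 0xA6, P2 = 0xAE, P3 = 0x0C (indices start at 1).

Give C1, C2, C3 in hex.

OFB encryption: S_i = E(K, S_{i−1}) with S_{0} = IV; C_i = P_i ⊕ S_i.
C1: S = E(K, 0x64) = 0x40; 0xA6 ⊕ 0x40 = 0xE6.
C2: S = E(K, 0x40) = 0x1C; 0xAE ⊕ 0x1C = 0xB2.
C3: S = E(K, 0x1C) = 0xF8; 0x0C ⊕ 0xF8 = 0xF4.

C1 = 0xE6, C2 = 0xB2, C3 = 0xF4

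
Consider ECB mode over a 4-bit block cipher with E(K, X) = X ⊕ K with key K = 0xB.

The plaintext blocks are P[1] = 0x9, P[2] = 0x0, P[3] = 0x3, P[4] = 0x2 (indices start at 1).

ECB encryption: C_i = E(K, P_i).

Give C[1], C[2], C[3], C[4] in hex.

C[1] = 0x2, C[2] = 0xB, C[3] = 0x8, C[4] = 0x9

C[1]: E(K, 0x9) = 0x2.
C[2]: E(K, 0x0) = 0xB.
C[3]: E(K, 0x3) = 0x8.
C[4]: E(K, 0x2) = 0x9.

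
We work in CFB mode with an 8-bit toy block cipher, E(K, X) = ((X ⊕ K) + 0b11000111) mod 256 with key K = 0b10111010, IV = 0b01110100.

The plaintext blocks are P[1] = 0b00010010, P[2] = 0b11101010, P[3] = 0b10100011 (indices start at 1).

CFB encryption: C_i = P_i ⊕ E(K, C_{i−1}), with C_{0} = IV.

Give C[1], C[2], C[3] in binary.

C[1]: E(K, 0b01110100) = 0b10010101; 0b00010010 ⊕ 0b10010101 = 0b10000111.
C[2]: E(K, 0b10000111) = 0b00000100; 0b11101010 ⊕ 0b00000100 = 0b11101110.
C[3]: E(K, 0b11101110) = 0b00011011; 0b10100011 ⊕ 0b00011011 = 0b10111000.

C[1] = 0b10000111, C[2] = 0b11101110, C[3] = 0b10111000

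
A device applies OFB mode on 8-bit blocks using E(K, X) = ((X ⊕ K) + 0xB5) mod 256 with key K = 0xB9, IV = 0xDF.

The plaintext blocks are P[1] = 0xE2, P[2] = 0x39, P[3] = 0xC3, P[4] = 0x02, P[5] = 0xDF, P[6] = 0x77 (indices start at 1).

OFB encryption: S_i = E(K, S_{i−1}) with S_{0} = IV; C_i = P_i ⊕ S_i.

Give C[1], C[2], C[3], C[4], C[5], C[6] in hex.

C[1]: S = E(K, 0xDF) = 0x1B; 0xE2 ⊕ 0x1B = 0xF9.
C[2]: S = E(K, 0x1B) = 0x57; 0x39 ⊕ 0x57 = 0x6E.
C[3]: S = E(K, 0x57) = 0xA3; 0xC3 ⊕ 0xA3 = 0x60.
C[4]: S = E(K, 0xA3) = 0xCF; 0x02 ⊕ 0xCF = 0xCD.
C[5]: S = E(K, 0xCF) = 0x2B; 0xDF ⊕ 0x2B = 0xF4.
C[6]: S = E(K, 0x2B) = 0x47; 0x77 ⊕ 0x47 = 0x30.

C[1] = 0xF9, C[2] = 0x6E, C[3] = 0x60, C[4] = 0xCD, C[5] = 0xF4, C[6] = 0x30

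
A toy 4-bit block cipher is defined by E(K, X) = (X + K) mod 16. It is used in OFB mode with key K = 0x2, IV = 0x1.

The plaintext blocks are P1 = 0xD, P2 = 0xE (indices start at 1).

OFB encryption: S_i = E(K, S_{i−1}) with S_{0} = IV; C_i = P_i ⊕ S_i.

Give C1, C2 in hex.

C1 = 0xE, C2 = 0xB

C1: S = E(K, 0x1) = 0x3; 0xD ⊕ 0x3 = 0xE.
C2: S = E(K, 0x3) = 0x5; 0xE ⊕ 0x5 = 0xB.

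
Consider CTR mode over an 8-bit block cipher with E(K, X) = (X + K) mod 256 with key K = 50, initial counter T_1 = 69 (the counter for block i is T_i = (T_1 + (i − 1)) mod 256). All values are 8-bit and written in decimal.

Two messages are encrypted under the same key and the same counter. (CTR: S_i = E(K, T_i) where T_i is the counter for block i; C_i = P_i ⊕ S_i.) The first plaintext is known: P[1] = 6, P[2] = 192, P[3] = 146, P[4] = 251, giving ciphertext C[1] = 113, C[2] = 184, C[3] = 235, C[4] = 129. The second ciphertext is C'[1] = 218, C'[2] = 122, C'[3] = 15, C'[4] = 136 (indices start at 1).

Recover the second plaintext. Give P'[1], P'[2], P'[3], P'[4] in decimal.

In CTR with a reused counter, both messages share the same keystream S_i, so C_i ⊕ C'_i = P_i ⊕ P'_i and thus P'_i = P_i ⊕ C_i ⊕ C'_i.
P'[1]: 6 ⊕ 113 ⊕ 218 = 173.
P'[2]: 192 ⊕ 184 ⊕ 122 = 2.
P'[3]: 146 ⊕ 235 ⊕ 15 = 118.
P'[4]: 251 ⊕ 129 ⊕ 136 = 242.

P'[1] = 173, P'[2] = 2, P'[3] = 118, P'[4] = 242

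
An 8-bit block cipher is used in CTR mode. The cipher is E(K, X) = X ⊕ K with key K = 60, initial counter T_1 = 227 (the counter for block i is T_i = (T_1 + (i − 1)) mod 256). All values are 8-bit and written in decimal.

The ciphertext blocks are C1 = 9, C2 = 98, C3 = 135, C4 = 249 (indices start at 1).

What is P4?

P4 = 35

CTR decryption: S_i = E(K, T_i) where T_i is the counter for block i; P_i = C_i ⊕ S_i.
P4: T = 230, S = E(K, T) = 218; 249 ⊕ 218 = 35.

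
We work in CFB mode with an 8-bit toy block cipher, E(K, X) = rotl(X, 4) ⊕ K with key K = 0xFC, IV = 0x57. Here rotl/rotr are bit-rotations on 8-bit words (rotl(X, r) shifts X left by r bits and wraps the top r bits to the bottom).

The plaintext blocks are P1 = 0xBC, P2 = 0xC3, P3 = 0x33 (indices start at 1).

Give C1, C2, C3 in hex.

C1 = 0x35, C2 = 0x6C, C3 = 0x09

CFB encryption: C_i = P_i ⊕ E(K, C_{i−1}), with C_{0} = IV.
C1: E(K, 0x57) = 0x89; 0xBC ⊕ 0x89 = 0x35.
C2: E(K, 0x35) = 0xAF; 0xC3 ⊕ 0xAF = 0x6C.
C3: E(K, 0x6C) = 0x3A; 0x33 ⊕ 0x3A = 0x09.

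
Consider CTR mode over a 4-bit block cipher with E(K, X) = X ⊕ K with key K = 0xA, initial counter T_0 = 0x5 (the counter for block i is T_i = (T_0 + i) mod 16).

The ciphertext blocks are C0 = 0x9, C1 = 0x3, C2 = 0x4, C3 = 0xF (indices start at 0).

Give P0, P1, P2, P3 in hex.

P0 = 0x6, P1 = 0xF, P2 = 0x9, P3 = 0xD

CTR decryption: S_i = E(K, T_i) where T_i is the counter for block i; P_i = C_i ⊕ S_i.
P0: T = 0x5, S = E(K, T) = 0xF; 0x9 ⊕ 0xF = 0x6.
P1: T = 0x6, S = E(K, T) = 0xC; 0x3 ⊕ 0xC = 0xF.
P2: T = 0x7, S = E(K, T) = 0xD; 0x4 ⊕ 0xD = 0x9.
P3: T = 0x8, S = E(K, T) = 0x2; 0xF ⊕ 0x2 = 0xD.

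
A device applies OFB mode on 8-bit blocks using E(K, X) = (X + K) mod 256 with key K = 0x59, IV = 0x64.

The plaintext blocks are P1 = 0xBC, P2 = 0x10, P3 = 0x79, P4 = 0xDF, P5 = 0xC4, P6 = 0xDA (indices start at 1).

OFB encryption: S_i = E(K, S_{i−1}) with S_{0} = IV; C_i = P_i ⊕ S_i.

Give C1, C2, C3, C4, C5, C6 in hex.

C1 = 0x01, C2 = 0x06, C3 = 0x16, C4 = 0x17, C5 = 0xE5, C6 = 0xA0

C1: S = E(K, 0x64) = 0xBD; 0xBC ⊕ 0xBD = 0x01.
C2: S = E(K, 0xBD) = 0x16; 0x10 ⊕ 0x16 = 0x06.
C3: S = E(K, 0x16) = 0x6F; 0x79 ⊕ 0x6F = 0x16.
C4: S = E(K, 0x6F) = 0xC8; 0xDF ⊕ 0xC8 = 0x17.
C5: S = E(K, 0xC8) = 0x21; 0xC4 ⊕ 0x21 = 0xE5.
C6: S = E(K, 0x21) = 0x7A; 0xDA ⊕ 0x7A = 0xA0.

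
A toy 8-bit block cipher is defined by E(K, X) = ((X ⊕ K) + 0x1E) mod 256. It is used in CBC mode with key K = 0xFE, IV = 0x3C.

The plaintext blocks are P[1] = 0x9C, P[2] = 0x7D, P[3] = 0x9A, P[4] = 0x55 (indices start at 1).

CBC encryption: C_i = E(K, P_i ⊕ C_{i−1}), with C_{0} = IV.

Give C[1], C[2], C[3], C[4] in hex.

C[1] = 0x7C, C[2] = 0x1D, C[3] = 0x97, C[4] = 0x5A

C[1]: P[1] ⊕ 0x3C = 0xA0; E(K, 0xA0) = 0x7C.
C[2]: P[2] ⊕ 0x7C = 0x01; E(K, 0x01) = 0x1D.
C[3]: P[3] ⊕ 0x1D = 0x87; E(K, 0x87) = 0x97.
C[4]: P[4] ⊕ 0x97 = 0xC2; E(K, 0xC2) = 0x5A.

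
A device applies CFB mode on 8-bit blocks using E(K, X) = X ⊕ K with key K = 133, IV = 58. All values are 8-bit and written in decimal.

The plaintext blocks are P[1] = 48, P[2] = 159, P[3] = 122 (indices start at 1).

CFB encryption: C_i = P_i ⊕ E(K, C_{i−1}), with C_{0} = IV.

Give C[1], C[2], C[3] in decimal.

C[1]: E(K, 58) = 191; 48 ⊕ 191 = 143.
C[2]: E(K, 143) = 10; 159 ⊕ 10 = 149.
C[3]: E(K, 149) = 16; 122 ⊕ 16 = 106.

C[1] = 143, C[2] = 149, C[3] = 106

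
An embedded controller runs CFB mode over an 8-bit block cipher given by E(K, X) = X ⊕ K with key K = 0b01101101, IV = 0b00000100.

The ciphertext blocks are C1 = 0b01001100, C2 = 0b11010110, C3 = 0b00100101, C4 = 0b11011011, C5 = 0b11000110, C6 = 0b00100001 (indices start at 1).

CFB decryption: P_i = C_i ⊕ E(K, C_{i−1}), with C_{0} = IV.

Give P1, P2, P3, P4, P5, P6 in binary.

P1 = 0b00100101, P2 = 0b11110111, P3 = 0b10011110, P4 = 0b10010011, P5 = 0b01110000, P6 = 0b10001010

P1: E(K, 0b00000100) = 0b01101001; 0b01001100 ⊕ 0b01101001 = 0b00100101.
P2: E(K, 0b01001100) = 0b00100001; 0b11010110 ⊕ 0b00100001 = 0b11110111.
P3: E(K, 0b11010110) = 0b10111011; 0b00100101 ⊕ 0b10111011 = 0b10011110.
P4: E(K, 0b00100101) = 0b01001000; 0b11011011 ⊕ 0b01001000 = 0b10010011.
P5: E(K, 0b11011011) = 0b10110110; 0b11000110 ⊕ 0b10110110 = 0b01110000.
P6: E(K, 0b11000110) = 0b10101011; 0b00100001 ⊕ 0b10101011 = 0b10001010.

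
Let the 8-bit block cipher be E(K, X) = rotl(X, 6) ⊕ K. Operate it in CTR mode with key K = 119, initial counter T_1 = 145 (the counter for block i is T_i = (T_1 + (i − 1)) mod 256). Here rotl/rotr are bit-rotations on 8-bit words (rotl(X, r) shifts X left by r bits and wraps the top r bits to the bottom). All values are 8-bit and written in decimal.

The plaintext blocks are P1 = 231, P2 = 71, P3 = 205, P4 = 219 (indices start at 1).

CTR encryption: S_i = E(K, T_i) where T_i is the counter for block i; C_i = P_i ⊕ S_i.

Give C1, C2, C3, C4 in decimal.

C1: T = 145, S = E(K, T) = 19; 231 ⊕ 19 = 244.
C2: T = 146, S = E(K, T) = 211; 71 ⊕ 211 = 148.
C3: T = 147, S = E(K, T) = 147; 205 ⊕ 147 = 94.
C4: T = 148, S = E(K, T) = 82; 219 ⊕ 82 = 137.

C1 = 244, C2 = 148, C3 = 94, C4 = 137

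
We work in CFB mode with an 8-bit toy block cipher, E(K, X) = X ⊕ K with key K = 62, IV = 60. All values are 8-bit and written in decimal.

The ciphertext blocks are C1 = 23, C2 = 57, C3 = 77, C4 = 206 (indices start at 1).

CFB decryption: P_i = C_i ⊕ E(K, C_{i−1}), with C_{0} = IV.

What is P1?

P1: E(K, 60) = 2; 23 ⊕ 2 = 21.

P1 = 21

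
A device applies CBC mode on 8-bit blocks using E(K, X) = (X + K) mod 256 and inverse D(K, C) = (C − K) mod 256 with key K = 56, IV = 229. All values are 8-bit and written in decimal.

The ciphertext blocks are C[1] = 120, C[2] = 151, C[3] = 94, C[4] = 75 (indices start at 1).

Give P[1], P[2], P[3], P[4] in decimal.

P[1] = 165, P[2] = 39, P[3] = 177, P[4] = 77

CBC decryption: P_i = D(K, C_i) ⊕ C_{i−1}, with C_{0} = IV.
P[1]: D(K, 120) = 64; 64 ⊕ 229 = 165.
P[2]: D(K, 151) = 95; 95 ⊕ 120 = 39.
P[3]: D(K, 94) = 38; 38 ⊕ 151 = 177.
P[4]: D(K, 75) = 19; 19 ⊕ 94 = 77.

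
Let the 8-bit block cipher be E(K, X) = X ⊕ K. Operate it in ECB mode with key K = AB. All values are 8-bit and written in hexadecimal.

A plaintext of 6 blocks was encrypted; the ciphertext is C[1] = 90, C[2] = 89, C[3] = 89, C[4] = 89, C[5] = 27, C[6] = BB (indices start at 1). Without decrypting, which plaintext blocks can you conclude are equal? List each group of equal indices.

P[2] = P[3] = P[4]

ECB encrypts each block independently with the same key, so equal ciphertext blocks imply equal plaintext blocks.
C[2] = C[3] = C[4] = 89, so P[2] = P[3] = P[4].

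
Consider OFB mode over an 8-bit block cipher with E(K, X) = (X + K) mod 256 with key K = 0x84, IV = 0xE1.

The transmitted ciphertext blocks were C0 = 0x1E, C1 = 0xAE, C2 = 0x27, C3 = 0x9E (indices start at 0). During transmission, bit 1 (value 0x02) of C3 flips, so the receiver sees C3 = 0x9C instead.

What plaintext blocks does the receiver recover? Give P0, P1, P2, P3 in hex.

OFB decryption: S_i = E(K, S_{i−1}) with S_{−1} = IV; P_i = C_i ⊕ S_i.
Only C3 changed, to 0x9C. In OFB, a change in C_i flips the same bit in P_i only; the keystream is unaffected. Decrypting the received ciphertext:
P0: S = E(K, 0xE1) = 0x65; 0x1E ⊕ 0x65 = 0x7B.
P1: S = E(K, 0x65) = 0xE9; 0xAE ⊕ 0xE9 = 0x47.
P2: S = E(K, 0xE9) = 0x6D; 0x27 ⊕ 0x6D = 0x4A.
P3: S = E(K, 0x6D) = 0xF1; 0x9C ⊕ 0xF1 = 0x6D.
Blocks that differ from the original plaintext: P3.

P0 = 0x7B, P1 = 0x47, P2 = 0x4A, P3 = 0x6D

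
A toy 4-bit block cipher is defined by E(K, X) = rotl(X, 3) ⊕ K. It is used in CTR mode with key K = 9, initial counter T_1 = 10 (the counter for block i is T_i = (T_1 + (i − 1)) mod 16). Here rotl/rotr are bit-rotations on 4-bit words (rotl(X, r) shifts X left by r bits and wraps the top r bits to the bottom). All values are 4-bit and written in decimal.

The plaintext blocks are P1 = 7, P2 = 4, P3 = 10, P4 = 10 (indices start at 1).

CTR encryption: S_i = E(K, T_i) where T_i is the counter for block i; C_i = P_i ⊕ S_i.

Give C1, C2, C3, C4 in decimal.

C1 = 11, C2 = 0, C3 = 5, C4 = 13

C1: T = 10, S = E(K, T) = 12; 7 ⊕ 12 = 11.
C2: T = 11, S = E(K, T) = 4; 4 ⊕ 4 = 0.
C3: T = 12, S = E(K, T) = 15; 10 ⊕ 15 = 5.
C4: T = 13, S = E(K, T) = 7; 10 ⊕ 7 = 13.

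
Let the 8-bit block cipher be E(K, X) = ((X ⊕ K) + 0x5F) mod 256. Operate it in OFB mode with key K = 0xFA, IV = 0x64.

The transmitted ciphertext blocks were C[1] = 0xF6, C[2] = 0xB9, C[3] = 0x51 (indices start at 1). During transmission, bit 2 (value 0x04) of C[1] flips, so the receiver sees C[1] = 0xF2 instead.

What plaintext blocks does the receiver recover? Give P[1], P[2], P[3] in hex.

OFB decryption: S_i = E(K, S_{i−1}) with S_{0} = IV; P_i = C_i ⊕ S_i.
Only C[1] changed, to 0xF2. In OFB, a change in C_i flips the same bit in P_i only; the keystream is unaffected. Decrypting the received ciphertext:
P[1]: S = E(K, 0x64) = 0xFD; 0xF2 ⊕ 0xFD = 0x0F.
P[2]: S = E(K, 0xFD) = 0x66; 0xB9 ⊕ 0x66 = 0xDF.
P[3]: S = E(K, 0x66) = 0xFB; 0x51 ⊕ 0xFB = 0xAA.
Blocks that differ from the original plaintext: P[1].

P[1] = 0x0F, P[2] = 0xDF, P[3] = 0xAA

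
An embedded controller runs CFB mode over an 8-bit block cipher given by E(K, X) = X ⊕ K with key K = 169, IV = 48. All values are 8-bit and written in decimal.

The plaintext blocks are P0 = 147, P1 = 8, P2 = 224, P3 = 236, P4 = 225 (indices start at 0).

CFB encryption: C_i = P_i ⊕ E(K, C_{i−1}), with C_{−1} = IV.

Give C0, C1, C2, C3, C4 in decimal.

C0 = 10, C1 = 171, C2 = 226, C3 = 167, C4 = 239

C0: E(K, 48) = 153; 147 ⊕ 153 = 10.
C1: E(K, 10) = 163; 8 ⊕ 163 = 171.
C2: E(K, 171) = 2; 224 ⊕ 2 = 226.
C3: E(K, 226) = 75; 236 ⊕ 75 = 167.
C4: E(K, 167) = 14; 225 ⊕ 14 = 239.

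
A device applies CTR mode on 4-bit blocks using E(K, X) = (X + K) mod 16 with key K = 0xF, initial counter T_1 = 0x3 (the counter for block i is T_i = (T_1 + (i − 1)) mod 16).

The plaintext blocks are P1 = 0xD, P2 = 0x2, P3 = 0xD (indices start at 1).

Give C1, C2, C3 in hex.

CTR encryption: S_i = E(K, T_i) where T_i is the counter for block i; C_i = P_i ⊕ S_i.
C1: T = 0x3, S = E(K, T) = 0x2; 0xD ⊕ 0x2 = 0xF.
C2: T = 0x4, S = E(K, T) = 0x3; 0x2 ⊕ 0x3 = 0x1.
C3: T = 0x5, S = E(K, T) = 0x4; 0xD ⊕ 0x4 = 0x9.

C1 = 0xF, C2 = 0x1, C3 = 0x9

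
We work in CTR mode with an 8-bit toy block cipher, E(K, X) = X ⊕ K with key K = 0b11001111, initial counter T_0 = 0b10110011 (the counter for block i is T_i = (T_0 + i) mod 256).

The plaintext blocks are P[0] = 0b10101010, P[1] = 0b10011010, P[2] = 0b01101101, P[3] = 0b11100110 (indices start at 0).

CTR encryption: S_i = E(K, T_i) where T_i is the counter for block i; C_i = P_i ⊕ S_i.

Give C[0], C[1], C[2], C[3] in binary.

C[0] = 0b11010110, C[1] = 0b11100001, C[2] = 0b00010111, C[3] = 0b10011111

C[0]: T = 0b10110011, S = E(K, T) = 0b01111100; 0b10101010 ⊕ 0b01111100 = 0b11010110.
C[1]: T = 0b10110100, S = E(K, T) = 0b01111011; 0b10011010 ⊕ 0b01111011 = 0b11100001.
C[2]: T = 0b10110101, S = E(K, T) = 0b01111010; 0b01101101 ⊕ 0b01111010 = 0b00010111.
C[3]: T = 0b10110110, S = E(K, T) = 0b01111001; 0b11100110 ⊕ 0b01111001 = 0b10011111.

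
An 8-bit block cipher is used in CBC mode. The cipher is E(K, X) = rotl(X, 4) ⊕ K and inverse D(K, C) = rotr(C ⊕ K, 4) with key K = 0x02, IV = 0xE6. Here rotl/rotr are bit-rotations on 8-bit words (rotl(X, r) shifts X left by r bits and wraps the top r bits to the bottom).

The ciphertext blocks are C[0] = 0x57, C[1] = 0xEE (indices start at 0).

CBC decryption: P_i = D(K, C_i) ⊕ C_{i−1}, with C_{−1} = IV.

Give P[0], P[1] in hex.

P[0]: D(K, 0x57) = 0x55; 0x55 ⊕ 0xE6 = 0xB3.
P[1]: D(K, 0xEE) = 0xCE; 0xCE ⊕ 0x57 = 0x99.

P[0] = 0xB3, P[1] = 0x99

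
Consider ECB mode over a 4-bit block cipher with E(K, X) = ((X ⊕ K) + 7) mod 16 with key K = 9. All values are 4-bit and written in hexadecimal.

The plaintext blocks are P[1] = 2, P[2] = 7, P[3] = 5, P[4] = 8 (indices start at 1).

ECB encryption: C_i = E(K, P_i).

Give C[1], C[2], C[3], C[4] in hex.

C[1]: E(K, 2) = 2.
C[2]: E(K, 7) = 5.
C[3]: E(K, 5) = 3.
C[4]: E(K, 8) = 8.

C[1] = 2, C[2] = 5, C[3] = 3, C[4] = 8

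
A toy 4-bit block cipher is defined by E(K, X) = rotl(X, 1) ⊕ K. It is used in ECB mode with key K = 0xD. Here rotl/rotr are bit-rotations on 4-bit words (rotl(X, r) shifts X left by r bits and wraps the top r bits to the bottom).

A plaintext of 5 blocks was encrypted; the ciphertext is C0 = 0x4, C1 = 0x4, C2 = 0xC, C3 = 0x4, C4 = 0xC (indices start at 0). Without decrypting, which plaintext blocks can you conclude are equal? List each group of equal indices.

ECB encrypts each block independently with the same key, so equal ciphertext blocks imply equal plaintext blocks.
C0 = C1 = C3 = 0x4, so P0 = P1 = P3.
C2 = C4 = 0xC, so P2 = P4.

P0 = P1 = P3; P2 = P4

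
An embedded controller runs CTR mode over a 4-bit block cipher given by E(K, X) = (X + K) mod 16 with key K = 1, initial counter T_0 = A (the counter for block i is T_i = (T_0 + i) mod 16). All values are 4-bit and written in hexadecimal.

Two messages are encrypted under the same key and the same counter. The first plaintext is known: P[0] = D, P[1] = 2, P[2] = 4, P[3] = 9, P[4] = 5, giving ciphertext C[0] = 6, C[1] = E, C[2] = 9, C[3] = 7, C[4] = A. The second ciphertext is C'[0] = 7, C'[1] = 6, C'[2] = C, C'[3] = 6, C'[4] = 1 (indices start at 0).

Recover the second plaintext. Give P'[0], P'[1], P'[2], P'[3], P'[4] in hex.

In CTR with a reused counter, both messages share the same keystream S_i, so C_i ⊕ C'_i = P_i ⊕ P'_i and thus P'_i = P_i ⊕ C_i ⊕ C'_i.
P'[0]: D ⊕ 6 ⊕ 7 = C.
P'[1]: 2 ⊕ E ⊕ 6 = A.
P'[2]: 4 ⊕ 9 ⊕ C = 1.
P'[3]: 9 ⊕ 7 ⊕ 6 = 8.
P'[4]: 5 ⊕ A ⊕ 1 = E.

P'[0] = C, P'[1] = A, P'[2] = 1, P'[3] = 8, P'[4] = E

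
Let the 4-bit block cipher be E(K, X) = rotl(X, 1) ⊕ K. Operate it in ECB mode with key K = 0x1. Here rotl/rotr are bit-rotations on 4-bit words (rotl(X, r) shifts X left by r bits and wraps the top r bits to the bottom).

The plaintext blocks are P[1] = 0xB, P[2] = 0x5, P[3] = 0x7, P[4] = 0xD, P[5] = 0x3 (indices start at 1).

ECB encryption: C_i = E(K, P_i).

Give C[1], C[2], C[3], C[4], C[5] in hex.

C[1] = 0x6, C[2] = 0xB, C[3] = 0xF, C[4] = 0xA, C[5] = 0x7

C[1]: E(K, 0xB) = 0x6.
C[2]: E(K, 0x5) = 0xB.
C[3]: E(K, 0x7) = 0xF.
C[4]: E(K, 0xD) = 0xA.
C[5]: E(K, 0x3) = 0x7.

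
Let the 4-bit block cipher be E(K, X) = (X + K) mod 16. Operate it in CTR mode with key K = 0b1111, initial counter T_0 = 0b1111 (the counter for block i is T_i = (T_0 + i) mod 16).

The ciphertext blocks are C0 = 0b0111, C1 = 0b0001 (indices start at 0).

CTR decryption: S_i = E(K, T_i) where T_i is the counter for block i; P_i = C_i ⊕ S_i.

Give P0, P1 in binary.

P0: T = 0b1111, S = E(K, T) = 0b1110; 0b0111 ⊕ 0b1110 = 0b1001.
P1: T = 0b0000, S = E(K, T) = 0b1111; 0b0001 ⊕ 0b1111 = 0b1110.

P0 = 0b1001, P1 = 0b1110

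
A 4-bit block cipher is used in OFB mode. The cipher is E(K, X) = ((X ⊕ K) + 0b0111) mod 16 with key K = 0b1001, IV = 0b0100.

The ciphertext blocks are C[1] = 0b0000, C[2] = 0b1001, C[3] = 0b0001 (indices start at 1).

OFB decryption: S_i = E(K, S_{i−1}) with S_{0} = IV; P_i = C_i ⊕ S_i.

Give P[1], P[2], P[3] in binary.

P[1]: S = E(K, 0b0100) = 0b0100; 0b0000 ⊕ 0b0100 = 0b0100.
P[2]: S = E(K, 0b0100) = 0b0100; 0b1001 ⊕ 0b0100 = 0b1101.
P[3]: S = E(K, 0b0100) = 0b0100; 0b0001 ⊕ 0b0100 = 0b0101.

P[1] = 0b0100, P[2] = 0b1101, P[3] = 0b0101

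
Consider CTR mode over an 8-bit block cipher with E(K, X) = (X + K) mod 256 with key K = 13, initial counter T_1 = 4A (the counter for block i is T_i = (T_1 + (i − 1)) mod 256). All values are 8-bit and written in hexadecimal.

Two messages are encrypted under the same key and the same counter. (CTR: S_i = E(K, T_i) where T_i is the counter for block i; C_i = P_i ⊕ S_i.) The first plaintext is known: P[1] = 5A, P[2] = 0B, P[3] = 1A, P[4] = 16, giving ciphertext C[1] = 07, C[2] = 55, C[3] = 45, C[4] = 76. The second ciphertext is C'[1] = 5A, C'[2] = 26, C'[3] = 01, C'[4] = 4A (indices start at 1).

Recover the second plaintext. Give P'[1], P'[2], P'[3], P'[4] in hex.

In CTR with a reused counter, both messages share the same keystream S_i, so C_i ⊕ C'_i = P_i ⊕ P'_i and thus P'_i = P_i ⊕ C_i ⊕ C'_i.
P'[1]: 5A ⊕ 07 ⊕ 5A = 07.
P'[2]: 0B ⊕ 55 ⊕ 26 = 78.
P'[3]: 1A ⊕ 45 ⊕ 01 = 5E.
P'[4]: 16 ⊕ 76 ⊕ 4A = 2A.

P'[1] = 07, P'[2] = 78, P'[3] = 5E, P'[4] = 2A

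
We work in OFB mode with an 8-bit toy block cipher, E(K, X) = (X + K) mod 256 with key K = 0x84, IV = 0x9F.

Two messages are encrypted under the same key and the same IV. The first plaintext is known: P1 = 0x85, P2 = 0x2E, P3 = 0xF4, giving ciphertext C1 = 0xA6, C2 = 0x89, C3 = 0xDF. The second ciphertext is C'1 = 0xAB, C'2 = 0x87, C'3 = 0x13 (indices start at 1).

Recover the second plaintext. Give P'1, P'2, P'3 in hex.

P'1 = 0x88, P'2 = 0x20, P'3 = 0x38

In OFB with a reused IV, both messages share the same keystream S_i, so C_i ⊕ C'_i = P_i ⊕ P'_i and thus P'_i = P_i ⊕ C_i ⊕ C'_i.
P'1: 0x85 ⊕ 0xA6 ⊕ 0xAB = 0x88.
P'2: 0x2E ⊕ 0x89 ⊕ 0x87 = 0x20.
P'3: 0xF4 ⊕ 0xDF ⊕ 0x13 = 0x38.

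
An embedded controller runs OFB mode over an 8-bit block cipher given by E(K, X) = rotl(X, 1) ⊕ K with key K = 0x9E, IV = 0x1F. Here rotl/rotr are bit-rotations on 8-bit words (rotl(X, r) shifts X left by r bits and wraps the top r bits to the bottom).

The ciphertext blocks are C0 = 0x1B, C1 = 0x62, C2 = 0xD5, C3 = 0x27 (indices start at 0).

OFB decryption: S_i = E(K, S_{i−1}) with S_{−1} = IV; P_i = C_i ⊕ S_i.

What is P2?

P2 = 0xF4

P0: S = E(K, 0x1F) = 0xA0; 0x1B ⊕ 0xA0 = 0xBB.
P1: S = E(K, 0xA0) = 0xDF; 0x62 ⊕ 0xDF = 0xBD.
P2: S = E(K, 0xDF) = 0x21; 0xD5 ⊕ 0x21 = 0xF4.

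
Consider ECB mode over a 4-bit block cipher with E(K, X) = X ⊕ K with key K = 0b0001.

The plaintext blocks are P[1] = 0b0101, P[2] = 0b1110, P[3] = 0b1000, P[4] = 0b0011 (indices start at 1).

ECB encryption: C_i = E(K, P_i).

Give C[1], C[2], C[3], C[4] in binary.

C[1]: E(K, 0b0101) = 0b0100.
C[2]: E(K, 0b1110) = 0b1111.
C[3]: E(K, 0b1000) = 0b1001.
C[4]: E(K, 0b0011) = 0b0010.

C[1] = 0b0100, C[2] = 0b1111, C[3] = 0b1001, C[4] = 0b0010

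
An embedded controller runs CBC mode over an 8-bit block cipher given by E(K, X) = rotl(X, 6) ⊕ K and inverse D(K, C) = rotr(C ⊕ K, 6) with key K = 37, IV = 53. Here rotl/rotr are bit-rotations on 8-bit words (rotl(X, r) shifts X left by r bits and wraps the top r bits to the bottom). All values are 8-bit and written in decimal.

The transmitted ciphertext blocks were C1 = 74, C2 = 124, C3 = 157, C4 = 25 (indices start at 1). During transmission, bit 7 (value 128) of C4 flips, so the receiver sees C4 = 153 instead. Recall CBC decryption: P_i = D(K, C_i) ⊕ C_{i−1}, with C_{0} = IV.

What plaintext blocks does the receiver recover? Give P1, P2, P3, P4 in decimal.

P1 = 136, P2 = 47, P3 = 158, P4 = 111

Only C4 changed, to 153. In CBC, a change in C_i garbles P_i and flips the same bit in P_{i+1}. Decrypting the received ciphertext:
P1: D(K, 74) = 189; 189 ⊕ 53 = 136.
P2: D(K, 124) = 101; 101 ⊕ 74 = 47.
P3: D(K, 157) = 226; 226 ⊕ 124 = 158.
P4: D(K, 153) = 242; 242 ⊕ 157 = 111.
Blocks that differ from the original plaintext: P4.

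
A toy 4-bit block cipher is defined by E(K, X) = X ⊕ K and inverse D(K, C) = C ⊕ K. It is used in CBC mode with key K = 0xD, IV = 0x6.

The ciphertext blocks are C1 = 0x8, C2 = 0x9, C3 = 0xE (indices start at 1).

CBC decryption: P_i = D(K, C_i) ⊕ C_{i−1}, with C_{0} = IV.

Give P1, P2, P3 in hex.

P1 = 0x3, P2 = 0xC, P3 = 0xA

P1: D(K, 0x8) = 0x5; 0x5 ⊕ 0x6 = 0x3.
P2: D(K, 0x9) = 0x4; 0x4 ⊕ 0x8 = 0xC.
P3: D(K, 0xE) = 0x3; 0x3 ⊕ 0x9 = 0xA.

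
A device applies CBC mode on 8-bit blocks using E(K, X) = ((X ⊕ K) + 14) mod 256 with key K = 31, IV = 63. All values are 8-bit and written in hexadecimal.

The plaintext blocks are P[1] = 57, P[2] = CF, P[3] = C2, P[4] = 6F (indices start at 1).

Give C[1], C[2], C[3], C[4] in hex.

CBC encryption: C_i = E(K, P_i ⊕ C_{i−1}), with C_{0} = IV.
C[1]: P[1] ⊕ 63 = 34; E(K, 34) = 19.
C[2]: P[2] ⊕ 19 = D6; E(K, D6) = FB.
C[3]: P[3] ⊕ FB = 39; E(K, 39) = 1C.
C[4]: P[4] ⊕ 1C = 73; E(K, 73) = 56.

C[1] = 19, C[2] = FB, C[3] = 1C, C[4] = 56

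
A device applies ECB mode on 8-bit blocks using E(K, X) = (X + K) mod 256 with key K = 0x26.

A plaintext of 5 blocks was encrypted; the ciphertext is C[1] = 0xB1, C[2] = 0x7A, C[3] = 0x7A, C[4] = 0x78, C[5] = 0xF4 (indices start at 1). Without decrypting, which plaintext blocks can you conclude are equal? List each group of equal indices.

P[2] = P[3]

ECB encrypts each block independently with the same key, so equal ciphertext blocks imply equal plaintext blocks.
C[2] = C[3] = 0x7A, so P[2] = P[3].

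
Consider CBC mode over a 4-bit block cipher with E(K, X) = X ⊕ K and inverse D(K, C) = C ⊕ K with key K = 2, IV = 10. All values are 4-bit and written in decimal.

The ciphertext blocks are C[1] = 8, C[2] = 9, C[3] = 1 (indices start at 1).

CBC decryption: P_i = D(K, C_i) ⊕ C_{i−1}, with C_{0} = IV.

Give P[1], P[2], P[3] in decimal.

P[1]: D(K, 8) = 10; 10 ⊕ 10 = 0.
P[2]: D(K, 9) = 11; 11 ⊕ 8 = 3.
P[3]: D(K, 1) = 3; 3 ⊕ 9 = 10.

P[1] = 0, P[2] = 3, P[3] = 10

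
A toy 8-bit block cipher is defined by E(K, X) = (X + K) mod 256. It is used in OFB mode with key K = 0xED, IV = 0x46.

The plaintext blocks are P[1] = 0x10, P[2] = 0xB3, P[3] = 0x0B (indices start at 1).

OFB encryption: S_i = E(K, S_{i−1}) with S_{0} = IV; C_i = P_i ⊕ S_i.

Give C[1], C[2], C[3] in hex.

C[1]: S = E(K, 0x46) = 0x33; 0x10 ⊕ 0x33 = 0x23.
C[2]: S = E(K, 0x33) = 0x20; 0xB3 ⊕ 0x20 = 0x93.
C[3]: S = E(K, 0x20) = 0x0D; 0x0B ⊕ 0x0D = 0x06.

C[1] = 0x23, C[2] = 0x93, C[3] = 0x06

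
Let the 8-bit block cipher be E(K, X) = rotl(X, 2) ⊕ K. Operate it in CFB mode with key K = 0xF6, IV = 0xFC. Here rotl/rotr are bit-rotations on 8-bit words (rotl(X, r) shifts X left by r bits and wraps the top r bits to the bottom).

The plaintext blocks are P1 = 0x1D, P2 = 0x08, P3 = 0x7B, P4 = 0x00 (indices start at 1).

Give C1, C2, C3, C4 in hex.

C1 = 0x18, C2 = 0x9E, C3 = 0xF7, C4 = 0x29

CFB encryption: C_i = P_i ⊕ E(K, C_{i−1}), with C_{0} = IV.
C1: E(K, 0xFC) = 0x05; 0x1D ⊕ 0x05 = 0x18.
C2: E(K, 0x18) = 0x96; 0x08 ⊕ 0x96 = 0x9E.
C3: E(K, 0x9E) = 0x8C; 0x7B ⊕ 0x8C = 0xF7.
C4: E(K, 0xF7) = 0x29; 0x00 ⊕ 0x29 = 0x29.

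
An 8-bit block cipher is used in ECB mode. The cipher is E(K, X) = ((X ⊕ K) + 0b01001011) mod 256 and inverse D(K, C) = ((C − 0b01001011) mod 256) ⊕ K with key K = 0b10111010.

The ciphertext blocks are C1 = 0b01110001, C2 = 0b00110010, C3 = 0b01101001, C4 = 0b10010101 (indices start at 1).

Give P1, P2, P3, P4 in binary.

P1 = 0b10011100, P2 = 0b01011101, P3 = 0b10100100, P4 = 0b11110000

ECB decryption: P_i = D(K, C_i).
P1: D(K, 0b01110001) = 0b10011100.
P2: D(K, 0b00110010) = 0b01011101.
P3: D(K, 0b01101001) = 0b10100100.
P4: D(K, 0b10010101) = 0b11110000.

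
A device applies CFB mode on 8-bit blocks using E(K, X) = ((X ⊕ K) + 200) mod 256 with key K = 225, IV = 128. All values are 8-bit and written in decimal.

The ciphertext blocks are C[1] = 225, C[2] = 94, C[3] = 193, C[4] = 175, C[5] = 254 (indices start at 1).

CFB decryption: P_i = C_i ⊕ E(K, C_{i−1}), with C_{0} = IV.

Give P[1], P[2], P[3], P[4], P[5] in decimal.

P[1] = 200, P[2] = 150, P[3] = 70, P[4] = 71, P[5] = 232

P[1]: E(K, 128) = 41; 225 ⊕ 41 = 200.
P[2]: E(K, 225) = 200; 94 ⊕ 200 = 150.
P[3]: E(K, 94) = 135; 193 ⊕ 135 = 70.
P[4]: E(K, 193) = 232; 175 ⊕ 232 = 71.
P[5]: E(K, 175) = 22; 254 ⊕ 22 = 232.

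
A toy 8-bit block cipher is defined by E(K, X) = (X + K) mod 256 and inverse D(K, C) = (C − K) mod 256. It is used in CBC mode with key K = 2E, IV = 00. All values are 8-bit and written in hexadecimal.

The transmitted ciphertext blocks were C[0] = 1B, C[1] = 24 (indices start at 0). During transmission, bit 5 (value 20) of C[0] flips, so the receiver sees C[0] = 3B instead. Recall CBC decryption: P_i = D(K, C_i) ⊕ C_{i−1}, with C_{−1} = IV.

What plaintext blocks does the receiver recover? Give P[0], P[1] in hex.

Only C[0] changed, to 3B. In CBC, a change in C_i garbles P_i and flips the same bit in P_{i+1}. Decrypting the received ciphertext:
P[0]: D(K, 3B) = 0D; 0D ⊕ 00 = 0D.
P[1]: D(K, 24) = F6; F6 ⊕ 3B = CD.
Blocks that differ from the original plaintext: P[0], P[1].

P[0] = 0D, P[1] = CD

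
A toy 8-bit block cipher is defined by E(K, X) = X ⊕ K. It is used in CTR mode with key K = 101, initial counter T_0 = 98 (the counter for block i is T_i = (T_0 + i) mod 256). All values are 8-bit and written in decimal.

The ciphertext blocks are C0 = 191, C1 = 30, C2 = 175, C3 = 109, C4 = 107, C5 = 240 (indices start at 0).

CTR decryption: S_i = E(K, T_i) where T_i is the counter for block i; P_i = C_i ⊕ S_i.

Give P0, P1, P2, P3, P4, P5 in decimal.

P0 = 184, P1 = 24, P2 = 174, P3 = 109, P4 = 104, P5 = 242

P0: T = 98, S = E(K, T) = 7; 191 ⊕ 7 = 184.
P1: T = 99, S = E(K, T) = 6; 30 ⊕ 6 = 24.
P2: T = 100, S = E(K, T) = 1; 175 ⊕ 1 = 174.
P3: T = 101, S = E(K, T) = 0; 109 ⊕ 0 = 109.
P4: T = 102, S = E(K, T) = 3; 107 ⊕ 3 = 104.
P5: T = 103, S = E(K, T) = 2; 240 ⊕ 2 = 242.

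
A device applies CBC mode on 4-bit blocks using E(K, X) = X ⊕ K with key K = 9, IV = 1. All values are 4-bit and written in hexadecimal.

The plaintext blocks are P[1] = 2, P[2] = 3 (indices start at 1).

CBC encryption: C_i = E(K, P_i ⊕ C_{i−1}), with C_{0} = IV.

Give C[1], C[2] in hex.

C[1]: P[1] ⊕ 1 = 3; E(K, 3) = A.
C[2]: P[2] ⊕ A = 9; E(K, 9) = 0.

C[1] = A, C[2] = 0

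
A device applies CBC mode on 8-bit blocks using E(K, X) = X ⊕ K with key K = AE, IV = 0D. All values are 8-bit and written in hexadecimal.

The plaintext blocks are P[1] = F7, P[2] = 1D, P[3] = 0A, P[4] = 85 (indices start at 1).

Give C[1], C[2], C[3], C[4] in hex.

CBC encryption: C_i = E(K, P_i ⊕ C_{i−1}), with C_{0} = IV.
C[1]: P[1] ⊕ 0D = FA; E(K, FA) = 54.
C[2]: P[2] ⊕ 54 = 49; E(K, 49) = E7.
C[3]: P[3] ⊕ E7 = ED; E(K, ED) = 43.
C[4]: P[4] ⊕ 43 = C6; E(K, C6) = 68.

C[1] = 54, C[2] = E7, C[3] = 43, C[4] = 68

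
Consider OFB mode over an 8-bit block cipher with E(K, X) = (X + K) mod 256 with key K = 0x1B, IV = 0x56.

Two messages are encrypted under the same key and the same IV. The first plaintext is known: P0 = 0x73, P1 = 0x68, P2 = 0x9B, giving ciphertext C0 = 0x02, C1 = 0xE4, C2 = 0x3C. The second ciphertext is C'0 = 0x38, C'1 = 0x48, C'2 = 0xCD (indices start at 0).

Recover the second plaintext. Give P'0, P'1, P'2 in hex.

P'0 = 0x49, P'1 = 0xC4, P'2 = 0x6A

In OFB with a reused IV, both messages share the same keystream S_i, so C_i ⊕ C'_i = P_i ⊕ P'_i and thus P'_i = P_i ⊕ C_i ⊕ C'_i.
P'0: 0x73 ⊕ 0x02 ⊕ 0x38 = 0x49.
P'1: 0x68 ⊕ 0xE4 ⊕ 0x48 = 0xC4.
P'2: 0x9B ⊕ 0x3C ⊕ 0xCD = 0x6A.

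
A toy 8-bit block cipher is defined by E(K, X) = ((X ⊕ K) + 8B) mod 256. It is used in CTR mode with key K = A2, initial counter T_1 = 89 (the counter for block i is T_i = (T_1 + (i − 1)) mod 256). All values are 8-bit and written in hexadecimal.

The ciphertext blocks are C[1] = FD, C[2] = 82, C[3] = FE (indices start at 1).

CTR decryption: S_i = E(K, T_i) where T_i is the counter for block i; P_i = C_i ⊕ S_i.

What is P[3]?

P[3] = 4A

P[3]: T = 8B, S = E(K, T) = B4; FE ⊕ B4 = 4A.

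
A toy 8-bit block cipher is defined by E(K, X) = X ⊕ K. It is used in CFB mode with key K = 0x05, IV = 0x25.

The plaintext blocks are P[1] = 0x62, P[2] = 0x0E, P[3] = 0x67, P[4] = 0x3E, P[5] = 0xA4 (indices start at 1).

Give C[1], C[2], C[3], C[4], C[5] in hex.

C[1] = 0x42, C[2] = 0x49, C[3] = 0x2B, C[4] = 0x10, C[5] = 0xB1

CFB encryption: C_i = P_i ⊕ E(K, C_{i−1}), with C_{0} = IV.
C[1]: E(K, 0x25) = 0x20; 0x62 ⊕ 0x20 = 0x42.
C[2]: E(K, 0x42) = 0x47; 0x0E ⊕ 0x47 = 0x49.
C[3]: E(K, 0x49) = 0x4C; 0x67 ⊕ 0x4C = 0x2B.
C[4]: E(K, 0x2B) = 0x2E; 0x3E ⊕ 0x2E = 0x10.
C[5]: E(K, 0x10) = 0x15; 0xA4 ⊕ 0x15 = 0xB1.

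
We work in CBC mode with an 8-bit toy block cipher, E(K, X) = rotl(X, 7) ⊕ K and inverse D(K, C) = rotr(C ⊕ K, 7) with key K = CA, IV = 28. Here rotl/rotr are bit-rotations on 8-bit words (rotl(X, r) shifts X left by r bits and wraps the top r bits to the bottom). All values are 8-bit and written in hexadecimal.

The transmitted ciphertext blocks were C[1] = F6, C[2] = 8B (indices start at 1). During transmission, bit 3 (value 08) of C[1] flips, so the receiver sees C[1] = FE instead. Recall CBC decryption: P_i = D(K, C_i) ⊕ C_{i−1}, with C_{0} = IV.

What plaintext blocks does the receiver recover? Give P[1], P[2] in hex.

P[1] = 40, P[2] = 7C

Only C[1] changed, to FE. In CBC, a change in C_i garbles P_i and flips the same bit in P_{i+1}. Decrypting the received ciphertext:
P[1]: D(K, FE) = 68; 68 ⊕ 28 = 40.
P[2]: D(K, 8B) = 82; 82 ⊕ FE = 7C.
Blocks that differ from the original plaintext: P[1], P[2].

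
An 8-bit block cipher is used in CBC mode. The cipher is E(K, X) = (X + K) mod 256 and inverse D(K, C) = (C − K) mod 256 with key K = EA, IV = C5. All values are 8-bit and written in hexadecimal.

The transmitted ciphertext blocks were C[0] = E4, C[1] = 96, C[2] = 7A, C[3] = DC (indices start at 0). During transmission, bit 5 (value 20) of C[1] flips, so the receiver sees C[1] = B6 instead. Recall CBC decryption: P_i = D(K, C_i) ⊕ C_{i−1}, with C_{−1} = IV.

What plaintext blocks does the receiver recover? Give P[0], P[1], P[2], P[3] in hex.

Only C[1] changed, to B6. In CBC, a change in C_i garbles P_i and flips the same bit in P_{i+1}. Decrypting the received ciphertext:
P[0]: D(K, E4) = FA; FA ⊕ C5 = 3F.
P[1]: D(K, B6) = CC; CC ⊕ E4 = 28.
P[2]: D(K, 7A) = 90; 90 ⊕ B6 = 26.
P[3]: D(K, DC) = F2; F2 ⊕ 7A = 88.
Blocks that differ from the original plaintext: P[1], P[2].

P[0] = 3F, P[1] = 28, P[2] = 26, P[3] = 88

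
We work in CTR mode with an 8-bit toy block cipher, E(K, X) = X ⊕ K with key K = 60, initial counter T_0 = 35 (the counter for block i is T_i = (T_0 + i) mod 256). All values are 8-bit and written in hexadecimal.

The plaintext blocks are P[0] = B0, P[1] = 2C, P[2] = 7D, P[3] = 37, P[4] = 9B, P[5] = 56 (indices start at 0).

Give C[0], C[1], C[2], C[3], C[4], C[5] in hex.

C[0] = E5, C[1] = 7A, C[2] = 2A, C[3] = 6F, C[4] = C2, C[5] = 0C

CTR encryption: S_i = E(K, T_i) where T_i is the counter for block i; C_i = P_i ⊕ S_i.
C[0]: T = 35, S = E(K, T) = 55; B0 ⊕ 55 = E5.
C[1]: T = 36, S = E(K, T) = 56; 2C ⊕ 56 = 7A.
C[2]: T = 37, S = E(K, T) = 57; 7D ⊕ 57 = 2A.
C[3]: T = 38, S = E(K, T) = 58; 37 ⊕ 58 = 6F.
C[4]: T = 39, S = E(K, T) = 59; 9B ⊕ 59 = C2.
C[5]: T = 3A, S = E(K, T) = 5A; 56 ⊕ 5A = 0C.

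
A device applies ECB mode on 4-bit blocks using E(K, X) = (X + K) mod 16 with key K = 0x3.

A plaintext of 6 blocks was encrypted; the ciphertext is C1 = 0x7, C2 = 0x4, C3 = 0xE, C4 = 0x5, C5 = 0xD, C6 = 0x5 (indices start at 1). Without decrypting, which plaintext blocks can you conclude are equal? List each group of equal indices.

ECB encrypts each block independently with the same key, so equal ciphertext blocks imply equal plaintext blocks.
C4 = C6 = 0x5, so P4 = P6.

P4 = P6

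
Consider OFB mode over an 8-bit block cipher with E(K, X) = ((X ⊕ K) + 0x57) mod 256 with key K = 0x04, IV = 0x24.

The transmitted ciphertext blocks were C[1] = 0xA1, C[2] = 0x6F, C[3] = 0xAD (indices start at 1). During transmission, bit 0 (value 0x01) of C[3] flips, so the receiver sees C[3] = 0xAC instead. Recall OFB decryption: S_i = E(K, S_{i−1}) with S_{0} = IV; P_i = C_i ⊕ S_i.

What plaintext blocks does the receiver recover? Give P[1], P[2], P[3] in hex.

P[1] = 0xD6, P[2] = 0xA5, P[3] = 0x89

Only C[3] changed, to 0xAC. In OFB, a change in C_i flips the same bit in P_i only; the keystream is unaffected. Decrypting the received ciphertext:
P[1]: S = E(K, 0x24) = 0x77; 0xA1 ⊕ 0x77 = 0xD6.
P[2]: S = E(K, 0x77) = 0xCA; 0x6F ⊕ 0xCA = 0xA5.
P[3]: S = E(K, 0xCA) = 0x25; 0xAC ⊕ 0x25 = 0x89.
Blocks that differ from the original plaintext: P[3].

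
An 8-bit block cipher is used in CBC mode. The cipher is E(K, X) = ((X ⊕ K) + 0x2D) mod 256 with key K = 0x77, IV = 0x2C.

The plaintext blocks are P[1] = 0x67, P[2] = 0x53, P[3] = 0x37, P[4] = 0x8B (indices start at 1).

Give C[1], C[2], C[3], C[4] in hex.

C[1] = 0x69, C[2] = 0x7A, C[3] = 0x67, C[4] = 0xC8

CBC encryption: C_i = E(K, P_i ⊕ C_{i−1}), with C_{0} = IV.
C[1]: P[1] ⊕ 0x2C = 0x4B; E(K, 0x4B) = 0x69.
C[2]: P[2] ⊕ 0x69 = 0x3A; E(K, 0x3A) = 0x7A.
C[3]: P[3] ⊕ 0x7A = 0x4D; E(K, 0x4D) = 0x67.
C[4]: P[4] ⊕ 0x67 = 0xEC; E(K, 0xEC) = 0xC8.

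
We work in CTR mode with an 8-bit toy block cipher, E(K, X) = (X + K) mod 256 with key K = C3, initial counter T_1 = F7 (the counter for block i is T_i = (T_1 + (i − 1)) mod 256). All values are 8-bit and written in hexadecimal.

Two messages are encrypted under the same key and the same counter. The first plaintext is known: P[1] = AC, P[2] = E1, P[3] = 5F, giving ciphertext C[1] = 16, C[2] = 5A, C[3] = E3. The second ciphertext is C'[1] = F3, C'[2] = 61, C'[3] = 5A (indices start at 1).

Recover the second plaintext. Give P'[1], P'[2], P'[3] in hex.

In CTR with a reused counter, both messages share the same keystream S_i, so C_i ⊕ C'_i = P_i ⊕ P'_i and thus P'_i = P_i ⊕ C_i ⊕ C'_i.
P'[1]: AC ⊕ 16 ⊕ F3 = 49.
P'[2]: E1 ⊕ 5A ⊕ 61 = DA.
P'[3]: 5F ⊕ E3 ⊕ 5A = E6.

P'[1] = 49, P'[2] = DA, P'[3] = E6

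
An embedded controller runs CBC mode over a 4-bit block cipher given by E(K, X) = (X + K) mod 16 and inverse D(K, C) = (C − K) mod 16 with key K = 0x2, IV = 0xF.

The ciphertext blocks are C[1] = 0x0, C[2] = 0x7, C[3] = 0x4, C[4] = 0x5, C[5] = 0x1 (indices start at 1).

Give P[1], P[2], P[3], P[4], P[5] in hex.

P[1] = 0x1, P[2] = 0x5, P[3] = 0x5, P[4] = 0x7, P[5] = 0xA

CBC decryption: P_i = D(K, C_i) ⊕ C_{i−1}, with C_{0} = IV.
P[1]: D(K, 0x0) = 0xE; 0xE ⊕ 0xF = 0x1.
P[2]: D(K, 0x7) = 0x5; 0x5 ⊕ 0x0 = 0x5.
P[3]: D(K, 0x4) = 0x2; 0x2 ⊕ 0x7 = 0x5.
P[4]: D(K, 0x5) = 0x3; 0x3 ⊕ 0x4 = 0x7.
P[5]: D(K, 0x1) = 0xF; 0xF ⊕ 0x5 = 0xA.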